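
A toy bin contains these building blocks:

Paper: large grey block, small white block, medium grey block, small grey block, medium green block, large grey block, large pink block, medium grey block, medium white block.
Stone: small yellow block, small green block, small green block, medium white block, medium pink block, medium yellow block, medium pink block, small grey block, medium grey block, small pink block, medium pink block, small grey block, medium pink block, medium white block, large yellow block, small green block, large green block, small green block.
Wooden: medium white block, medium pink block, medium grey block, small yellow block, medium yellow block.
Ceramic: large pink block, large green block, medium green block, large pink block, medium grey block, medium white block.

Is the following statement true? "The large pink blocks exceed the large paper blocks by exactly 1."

large pink blocks: 3.
large paper blocks: 3.
The claim requires 3 − 3 (= 0) to equal 1, which does not hold.

False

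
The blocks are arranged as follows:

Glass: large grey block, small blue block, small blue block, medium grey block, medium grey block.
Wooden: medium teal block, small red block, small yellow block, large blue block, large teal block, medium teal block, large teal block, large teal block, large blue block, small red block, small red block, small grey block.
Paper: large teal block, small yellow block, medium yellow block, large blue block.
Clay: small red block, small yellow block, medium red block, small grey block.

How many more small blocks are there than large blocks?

small blocks: 11.
large blocks: 8.
11 − 8 = 3.

3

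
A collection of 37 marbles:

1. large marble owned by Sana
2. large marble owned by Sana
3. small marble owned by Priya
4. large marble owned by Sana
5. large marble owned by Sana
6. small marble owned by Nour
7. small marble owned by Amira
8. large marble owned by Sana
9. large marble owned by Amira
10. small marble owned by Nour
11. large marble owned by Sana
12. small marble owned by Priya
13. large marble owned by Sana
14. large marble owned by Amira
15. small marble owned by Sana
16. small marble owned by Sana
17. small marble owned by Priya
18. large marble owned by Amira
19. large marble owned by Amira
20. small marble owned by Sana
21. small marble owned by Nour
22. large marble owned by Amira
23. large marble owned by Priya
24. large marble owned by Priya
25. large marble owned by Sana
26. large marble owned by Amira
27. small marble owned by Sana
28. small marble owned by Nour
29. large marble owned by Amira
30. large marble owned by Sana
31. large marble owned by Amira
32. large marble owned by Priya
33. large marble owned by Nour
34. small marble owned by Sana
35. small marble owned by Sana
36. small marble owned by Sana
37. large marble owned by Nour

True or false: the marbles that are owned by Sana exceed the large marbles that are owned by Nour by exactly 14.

|marbles owned by Sana| = 16.
|large marbles owned by Nour| = 2.
The claim requires 16 − 2 (= 14) to equal 14, which holds.

True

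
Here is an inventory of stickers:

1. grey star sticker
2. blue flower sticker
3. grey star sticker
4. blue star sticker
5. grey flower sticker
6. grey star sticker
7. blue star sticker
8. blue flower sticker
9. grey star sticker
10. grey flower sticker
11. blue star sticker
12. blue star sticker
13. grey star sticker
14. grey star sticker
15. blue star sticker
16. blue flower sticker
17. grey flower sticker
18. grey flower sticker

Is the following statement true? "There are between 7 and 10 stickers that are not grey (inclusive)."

stickers that are not grey: 8.
The claim requires 7 ≤ 8 ≤ 10, which holds.

True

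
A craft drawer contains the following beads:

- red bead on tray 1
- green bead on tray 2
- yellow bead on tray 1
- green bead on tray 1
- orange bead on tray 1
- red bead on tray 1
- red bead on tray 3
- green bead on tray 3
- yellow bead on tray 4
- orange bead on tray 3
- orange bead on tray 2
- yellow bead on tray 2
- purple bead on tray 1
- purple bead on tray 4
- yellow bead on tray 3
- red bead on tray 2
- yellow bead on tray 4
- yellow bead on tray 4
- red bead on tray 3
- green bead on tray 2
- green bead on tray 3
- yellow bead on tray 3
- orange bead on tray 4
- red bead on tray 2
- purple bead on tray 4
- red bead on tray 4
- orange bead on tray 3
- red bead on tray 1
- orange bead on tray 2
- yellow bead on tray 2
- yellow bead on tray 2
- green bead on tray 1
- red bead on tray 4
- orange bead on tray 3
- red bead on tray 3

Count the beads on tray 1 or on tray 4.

on tray 1: 8; on tray 4: 8; together 8 + 8 = 16.

16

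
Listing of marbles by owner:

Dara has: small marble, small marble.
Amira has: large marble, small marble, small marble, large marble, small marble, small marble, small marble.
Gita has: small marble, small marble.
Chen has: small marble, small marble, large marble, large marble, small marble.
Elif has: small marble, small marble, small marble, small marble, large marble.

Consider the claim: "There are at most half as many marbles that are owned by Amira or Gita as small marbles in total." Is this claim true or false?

Count of marbles owned by Amira or Gita: 9.
There are 16 small marbles.
The claim requires 2 × 9 = 18 ≤ 16, which does not hold.

False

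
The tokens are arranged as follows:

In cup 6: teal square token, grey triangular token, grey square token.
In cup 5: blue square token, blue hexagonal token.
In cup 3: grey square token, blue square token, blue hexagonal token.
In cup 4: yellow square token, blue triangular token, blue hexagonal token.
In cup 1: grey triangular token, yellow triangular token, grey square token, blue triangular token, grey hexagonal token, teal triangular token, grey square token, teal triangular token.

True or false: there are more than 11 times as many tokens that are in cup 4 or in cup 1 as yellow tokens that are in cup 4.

tokens in cup 4 or in cup 1: 11.
yellow tokens in cup 4: 1.
The claim requires 11 > 11 × 1 = 11, which does not hold.

False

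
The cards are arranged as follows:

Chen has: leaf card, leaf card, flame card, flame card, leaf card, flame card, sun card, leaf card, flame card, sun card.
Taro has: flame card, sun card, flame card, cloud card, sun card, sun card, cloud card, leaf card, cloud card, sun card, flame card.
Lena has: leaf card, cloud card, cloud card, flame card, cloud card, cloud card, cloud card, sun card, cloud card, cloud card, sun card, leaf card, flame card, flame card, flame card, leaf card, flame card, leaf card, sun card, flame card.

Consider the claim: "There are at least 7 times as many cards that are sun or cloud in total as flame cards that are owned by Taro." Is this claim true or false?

False

cards that are sun or cloud: 19.
flame cards owned by Taro: 3.
The claim requires 19 ≥ 7 × 3 = 21, which does not hold.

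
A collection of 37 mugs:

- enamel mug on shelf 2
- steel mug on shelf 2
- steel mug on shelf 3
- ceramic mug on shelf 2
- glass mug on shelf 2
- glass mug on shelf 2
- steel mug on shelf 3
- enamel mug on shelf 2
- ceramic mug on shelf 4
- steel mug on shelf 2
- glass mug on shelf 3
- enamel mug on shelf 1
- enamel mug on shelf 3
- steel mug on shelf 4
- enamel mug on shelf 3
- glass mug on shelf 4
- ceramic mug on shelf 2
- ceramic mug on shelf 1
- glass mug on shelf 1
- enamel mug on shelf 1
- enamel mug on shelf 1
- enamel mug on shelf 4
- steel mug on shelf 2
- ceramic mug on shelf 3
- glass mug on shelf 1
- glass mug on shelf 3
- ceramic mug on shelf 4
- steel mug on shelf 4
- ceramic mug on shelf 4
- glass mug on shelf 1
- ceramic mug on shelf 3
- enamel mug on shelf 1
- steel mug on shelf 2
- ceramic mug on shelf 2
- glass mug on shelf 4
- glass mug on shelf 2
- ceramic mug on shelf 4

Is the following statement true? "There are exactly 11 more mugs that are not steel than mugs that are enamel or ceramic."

False

|mugs that are not steel| = 29.
|mugs that are enamel or ceramic| = 19.
The claim requires 29 − 19 (= 10) to equal 11, which does not hold.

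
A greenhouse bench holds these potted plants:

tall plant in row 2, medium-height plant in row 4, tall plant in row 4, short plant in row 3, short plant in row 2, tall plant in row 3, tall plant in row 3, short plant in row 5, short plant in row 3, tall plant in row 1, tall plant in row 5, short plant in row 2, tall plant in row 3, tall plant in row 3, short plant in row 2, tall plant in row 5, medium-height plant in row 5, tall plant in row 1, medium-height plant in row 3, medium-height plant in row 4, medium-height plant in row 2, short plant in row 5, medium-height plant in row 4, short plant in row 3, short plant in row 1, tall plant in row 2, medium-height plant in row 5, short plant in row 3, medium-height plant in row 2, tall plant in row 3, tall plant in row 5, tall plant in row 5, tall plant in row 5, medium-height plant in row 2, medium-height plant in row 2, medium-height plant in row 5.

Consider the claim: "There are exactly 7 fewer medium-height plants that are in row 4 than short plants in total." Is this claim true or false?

There are 3 medium-height plants in row 4.
There are 10 short plants.
The claim requires 10 − 3 (= 7) to equal 7, which holds.

True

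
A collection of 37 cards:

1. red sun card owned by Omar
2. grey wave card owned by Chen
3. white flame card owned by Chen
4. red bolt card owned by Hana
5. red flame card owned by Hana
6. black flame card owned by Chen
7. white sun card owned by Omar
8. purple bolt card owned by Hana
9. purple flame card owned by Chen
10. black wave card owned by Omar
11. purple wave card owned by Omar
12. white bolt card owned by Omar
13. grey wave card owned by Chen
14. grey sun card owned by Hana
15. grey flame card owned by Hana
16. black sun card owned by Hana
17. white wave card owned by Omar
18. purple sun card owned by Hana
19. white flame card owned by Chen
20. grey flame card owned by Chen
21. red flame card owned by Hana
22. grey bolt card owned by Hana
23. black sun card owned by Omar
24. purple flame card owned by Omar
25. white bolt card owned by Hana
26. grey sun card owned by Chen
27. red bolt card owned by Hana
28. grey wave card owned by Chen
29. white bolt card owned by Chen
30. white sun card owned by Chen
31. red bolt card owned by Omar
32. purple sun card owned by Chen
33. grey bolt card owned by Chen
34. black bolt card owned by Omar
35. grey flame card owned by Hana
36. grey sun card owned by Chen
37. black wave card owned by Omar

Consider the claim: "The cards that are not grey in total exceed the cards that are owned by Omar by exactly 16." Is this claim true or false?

|cards that are not grey| = 26.
|cards owned by Omar| = 11.
The claim requires 26 − 11 (= 15) to equal 16, which does not hold.

False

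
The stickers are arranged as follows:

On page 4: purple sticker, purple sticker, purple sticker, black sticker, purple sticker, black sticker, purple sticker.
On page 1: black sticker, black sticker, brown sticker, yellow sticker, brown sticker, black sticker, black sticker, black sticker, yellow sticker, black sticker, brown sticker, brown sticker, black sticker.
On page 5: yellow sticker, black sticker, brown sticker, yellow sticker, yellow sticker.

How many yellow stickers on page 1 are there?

2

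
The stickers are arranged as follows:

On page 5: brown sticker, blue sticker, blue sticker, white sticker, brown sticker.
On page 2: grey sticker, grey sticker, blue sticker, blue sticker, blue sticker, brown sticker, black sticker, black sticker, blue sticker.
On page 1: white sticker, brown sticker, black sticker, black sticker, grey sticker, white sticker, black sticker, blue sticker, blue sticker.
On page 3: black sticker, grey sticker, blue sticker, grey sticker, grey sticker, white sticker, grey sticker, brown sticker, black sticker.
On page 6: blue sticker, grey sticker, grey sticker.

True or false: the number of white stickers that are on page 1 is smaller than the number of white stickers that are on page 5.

|white stickers on page 1| = 2.
|white stickers on page 5| = 1.
The claim requires 2 < 1, which does not hold.

False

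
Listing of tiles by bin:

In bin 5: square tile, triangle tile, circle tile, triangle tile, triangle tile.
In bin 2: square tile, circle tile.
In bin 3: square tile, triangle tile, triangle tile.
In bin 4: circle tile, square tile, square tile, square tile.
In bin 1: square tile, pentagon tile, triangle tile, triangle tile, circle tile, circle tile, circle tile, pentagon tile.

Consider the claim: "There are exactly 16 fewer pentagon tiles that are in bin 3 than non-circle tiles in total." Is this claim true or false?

pentagon tiles in bin 3: 0.
non-circle tiles: 16.
The claim requires 16 − 0 (= 16) to equal 16, which holds.

True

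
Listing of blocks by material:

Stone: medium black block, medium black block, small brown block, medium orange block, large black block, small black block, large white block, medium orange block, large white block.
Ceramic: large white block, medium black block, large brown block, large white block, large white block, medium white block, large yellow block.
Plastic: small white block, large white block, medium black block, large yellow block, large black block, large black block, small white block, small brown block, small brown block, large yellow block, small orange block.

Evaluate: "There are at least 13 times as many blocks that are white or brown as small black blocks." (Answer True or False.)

True

There are 13 blocks that are white or brown.
There is 1 small black block.
The claim requires 13 ≥ 13 × 1 = 13, which holds.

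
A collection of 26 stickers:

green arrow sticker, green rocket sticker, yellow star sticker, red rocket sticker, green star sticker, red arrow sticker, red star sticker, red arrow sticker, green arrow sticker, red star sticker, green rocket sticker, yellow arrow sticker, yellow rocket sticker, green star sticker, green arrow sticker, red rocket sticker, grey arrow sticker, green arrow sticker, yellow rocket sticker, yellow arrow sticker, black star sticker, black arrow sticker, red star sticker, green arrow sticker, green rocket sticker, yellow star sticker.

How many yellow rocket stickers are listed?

2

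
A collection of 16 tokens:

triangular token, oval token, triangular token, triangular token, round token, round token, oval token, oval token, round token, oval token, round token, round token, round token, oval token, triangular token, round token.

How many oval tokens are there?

5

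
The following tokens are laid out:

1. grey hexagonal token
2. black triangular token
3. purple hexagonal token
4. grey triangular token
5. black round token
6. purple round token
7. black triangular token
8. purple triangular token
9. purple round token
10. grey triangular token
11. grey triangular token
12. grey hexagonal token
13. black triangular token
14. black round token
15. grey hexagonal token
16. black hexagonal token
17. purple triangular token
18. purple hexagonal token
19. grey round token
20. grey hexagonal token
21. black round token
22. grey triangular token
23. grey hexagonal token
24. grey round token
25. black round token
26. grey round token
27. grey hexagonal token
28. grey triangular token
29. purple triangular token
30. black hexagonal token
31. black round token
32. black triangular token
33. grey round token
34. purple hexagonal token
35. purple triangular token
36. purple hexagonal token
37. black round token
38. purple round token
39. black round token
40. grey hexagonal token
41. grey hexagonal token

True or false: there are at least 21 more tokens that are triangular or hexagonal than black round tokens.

False

tokens that are triangular or hexagonal: 27.
black round tokens: 7.
The claim requires 27 − 7 = 20 ≥ 21, which does not hold.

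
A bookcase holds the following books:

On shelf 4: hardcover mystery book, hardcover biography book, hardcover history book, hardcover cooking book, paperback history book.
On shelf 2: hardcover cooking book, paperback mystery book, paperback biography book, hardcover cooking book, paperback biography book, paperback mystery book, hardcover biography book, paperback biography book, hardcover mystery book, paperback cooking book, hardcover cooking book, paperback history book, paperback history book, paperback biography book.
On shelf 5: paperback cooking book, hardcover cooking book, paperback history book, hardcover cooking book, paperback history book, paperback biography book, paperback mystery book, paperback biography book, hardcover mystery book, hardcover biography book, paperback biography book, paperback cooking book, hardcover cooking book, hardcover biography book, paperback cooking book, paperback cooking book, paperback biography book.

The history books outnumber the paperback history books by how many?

1

history books: 6.
paperback history books: 5.
6 − 5 = 1.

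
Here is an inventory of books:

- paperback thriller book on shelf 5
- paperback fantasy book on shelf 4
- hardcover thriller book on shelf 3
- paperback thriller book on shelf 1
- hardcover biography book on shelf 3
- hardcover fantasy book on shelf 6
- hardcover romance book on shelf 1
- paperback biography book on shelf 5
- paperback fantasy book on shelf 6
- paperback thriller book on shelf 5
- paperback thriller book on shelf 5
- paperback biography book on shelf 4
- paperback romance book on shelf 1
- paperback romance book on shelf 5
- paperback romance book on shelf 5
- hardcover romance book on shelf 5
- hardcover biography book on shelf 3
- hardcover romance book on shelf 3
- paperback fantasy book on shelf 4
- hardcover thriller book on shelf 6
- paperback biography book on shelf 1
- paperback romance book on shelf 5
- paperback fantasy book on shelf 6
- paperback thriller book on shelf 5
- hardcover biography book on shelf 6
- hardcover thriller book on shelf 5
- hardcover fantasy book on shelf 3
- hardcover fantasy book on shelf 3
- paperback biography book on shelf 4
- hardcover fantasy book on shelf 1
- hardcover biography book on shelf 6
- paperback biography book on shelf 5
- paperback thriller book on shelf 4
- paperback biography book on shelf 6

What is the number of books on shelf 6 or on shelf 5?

on shelf 5: 11; on shelf 6: 7; together 11 + 7 = 18.

18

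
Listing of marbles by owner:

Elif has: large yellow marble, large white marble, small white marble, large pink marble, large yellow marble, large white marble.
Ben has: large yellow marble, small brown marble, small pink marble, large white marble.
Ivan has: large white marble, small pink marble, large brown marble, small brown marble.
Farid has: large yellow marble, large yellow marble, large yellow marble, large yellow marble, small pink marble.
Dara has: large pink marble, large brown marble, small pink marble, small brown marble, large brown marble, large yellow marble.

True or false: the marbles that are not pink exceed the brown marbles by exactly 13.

True

|marbles that are not pink| = 19.
|brown marbles| = 6.
The claim requires 19 − 6 (= 13) to equal 13, which holds.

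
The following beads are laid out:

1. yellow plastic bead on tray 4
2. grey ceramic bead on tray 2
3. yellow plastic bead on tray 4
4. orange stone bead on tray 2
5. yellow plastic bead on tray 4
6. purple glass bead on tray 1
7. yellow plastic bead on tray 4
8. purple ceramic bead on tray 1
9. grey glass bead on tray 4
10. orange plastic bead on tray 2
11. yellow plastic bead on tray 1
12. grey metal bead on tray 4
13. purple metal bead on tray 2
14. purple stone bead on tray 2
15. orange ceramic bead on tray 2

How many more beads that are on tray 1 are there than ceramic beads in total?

0

beads on tray 1: 3.
ceramic beads: 3.
3 − 3 = 0.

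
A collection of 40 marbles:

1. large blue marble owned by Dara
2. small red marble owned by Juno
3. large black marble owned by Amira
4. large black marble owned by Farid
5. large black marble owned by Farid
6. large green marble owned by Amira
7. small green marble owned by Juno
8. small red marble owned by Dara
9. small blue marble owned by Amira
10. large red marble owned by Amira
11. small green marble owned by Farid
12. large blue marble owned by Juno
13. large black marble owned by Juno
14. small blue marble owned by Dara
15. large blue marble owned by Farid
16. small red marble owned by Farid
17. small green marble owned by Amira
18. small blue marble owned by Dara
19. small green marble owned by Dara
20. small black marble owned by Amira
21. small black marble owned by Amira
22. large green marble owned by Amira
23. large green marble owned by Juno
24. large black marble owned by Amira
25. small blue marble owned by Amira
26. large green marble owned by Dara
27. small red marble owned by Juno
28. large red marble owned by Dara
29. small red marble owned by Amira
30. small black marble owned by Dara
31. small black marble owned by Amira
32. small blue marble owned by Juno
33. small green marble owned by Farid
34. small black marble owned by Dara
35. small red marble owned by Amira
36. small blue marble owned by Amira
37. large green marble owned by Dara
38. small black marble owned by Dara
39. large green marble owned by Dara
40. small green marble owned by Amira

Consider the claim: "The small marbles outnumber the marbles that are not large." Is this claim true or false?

False

small marbles: 24.
marbles that are not large: 24.
The claim requires 24 > 24, which does not hold.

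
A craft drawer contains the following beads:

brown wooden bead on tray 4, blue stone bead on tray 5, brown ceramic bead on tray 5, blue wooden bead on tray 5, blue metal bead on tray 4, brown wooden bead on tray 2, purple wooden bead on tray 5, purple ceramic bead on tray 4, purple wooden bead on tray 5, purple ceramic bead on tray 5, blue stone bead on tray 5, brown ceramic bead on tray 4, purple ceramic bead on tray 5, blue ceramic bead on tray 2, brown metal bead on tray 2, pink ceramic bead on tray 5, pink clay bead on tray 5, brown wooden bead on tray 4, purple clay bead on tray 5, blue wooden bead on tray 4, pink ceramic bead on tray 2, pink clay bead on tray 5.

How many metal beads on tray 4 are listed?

1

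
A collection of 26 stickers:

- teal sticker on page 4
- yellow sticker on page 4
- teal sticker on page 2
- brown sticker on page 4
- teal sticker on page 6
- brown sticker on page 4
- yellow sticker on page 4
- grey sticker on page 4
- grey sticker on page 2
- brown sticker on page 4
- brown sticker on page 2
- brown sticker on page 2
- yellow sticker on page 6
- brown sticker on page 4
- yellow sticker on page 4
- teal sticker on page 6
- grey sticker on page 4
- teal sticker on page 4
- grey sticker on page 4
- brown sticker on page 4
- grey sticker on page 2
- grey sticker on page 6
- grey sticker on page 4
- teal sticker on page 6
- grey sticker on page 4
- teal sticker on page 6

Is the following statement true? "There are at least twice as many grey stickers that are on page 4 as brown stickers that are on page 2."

True

|grey stickers on page 4| = 5.
|brown stickers on page 2| = 2.
The claim requires 5 ≥ 2 × 2 = 4, which holds.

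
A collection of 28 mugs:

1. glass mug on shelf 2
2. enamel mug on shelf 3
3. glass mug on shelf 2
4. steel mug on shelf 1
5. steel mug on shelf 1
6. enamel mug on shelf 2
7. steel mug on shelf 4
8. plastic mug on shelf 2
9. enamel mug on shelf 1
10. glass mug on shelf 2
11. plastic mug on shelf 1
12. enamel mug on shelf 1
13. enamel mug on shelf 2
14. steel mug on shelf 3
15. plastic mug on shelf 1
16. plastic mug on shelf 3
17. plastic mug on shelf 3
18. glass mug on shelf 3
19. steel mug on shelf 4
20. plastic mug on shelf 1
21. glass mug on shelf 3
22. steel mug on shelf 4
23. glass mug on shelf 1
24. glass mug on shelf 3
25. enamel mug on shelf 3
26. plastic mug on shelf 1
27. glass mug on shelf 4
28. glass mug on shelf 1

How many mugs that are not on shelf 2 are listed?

Total mugs: 28; with the excluded value: 6; remaining 28 − 6 = 22.

22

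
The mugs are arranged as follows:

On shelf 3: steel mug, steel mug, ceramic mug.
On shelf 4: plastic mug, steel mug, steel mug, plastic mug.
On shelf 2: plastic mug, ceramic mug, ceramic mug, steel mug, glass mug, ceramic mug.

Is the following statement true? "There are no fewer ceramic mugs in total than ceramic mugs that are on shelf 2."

True

There are 4 ceramic mugs.
There are 3 ceramic mugs on shelf 2.
The claim requires 4 ≥ 3, which holds.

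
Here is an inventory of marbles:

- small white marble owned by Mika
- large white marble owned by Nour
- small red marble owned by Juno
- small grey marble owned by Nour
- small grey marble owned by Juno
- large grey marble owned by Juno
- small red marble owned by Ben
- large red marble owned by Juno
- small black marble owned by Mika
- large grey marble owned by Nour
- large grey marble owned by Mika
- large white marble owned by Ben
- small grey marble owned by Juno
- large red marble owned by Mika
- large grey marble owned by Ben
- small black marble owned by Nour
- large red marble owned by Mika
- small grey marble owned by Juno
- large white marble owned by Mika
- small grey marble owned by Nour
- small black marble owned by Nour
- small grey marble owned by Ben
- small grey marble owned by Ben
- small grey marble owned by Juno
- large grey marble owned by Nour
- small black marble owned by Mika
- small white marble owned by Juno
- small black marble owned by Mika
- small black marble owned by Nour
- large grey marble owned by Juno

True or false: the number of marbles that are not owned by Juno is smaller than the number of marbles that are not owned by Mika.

marbles that are not owned by Juno: 21.
marbles that are not owned by Mika: 22.
The claim requires 21 < 22, which holds.

True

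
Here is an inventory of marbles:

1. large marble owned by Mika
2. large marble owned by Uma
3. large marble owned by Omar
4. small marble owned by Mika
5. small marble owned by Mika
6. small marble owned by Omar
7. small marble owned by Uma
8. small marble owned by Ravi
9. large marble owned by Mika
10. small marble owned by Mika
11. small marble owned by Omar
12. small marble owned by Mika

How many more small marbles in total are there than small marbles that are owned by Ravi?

7

small marbles: 8.
small marbles owned by Ravi: 1.
8 − 1 = 7.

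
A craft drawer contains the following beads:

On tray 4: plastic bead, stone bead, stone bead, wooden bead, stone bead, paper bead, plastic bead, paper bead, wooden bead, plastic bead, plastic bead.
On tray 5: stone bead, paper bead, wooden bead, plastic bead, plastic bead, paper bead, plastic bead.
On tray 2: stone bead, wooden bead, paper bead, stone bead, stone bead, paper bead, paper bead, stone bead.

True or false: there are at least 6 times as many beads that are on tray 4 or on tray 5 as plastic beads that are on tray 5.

True

There are 18 beads on tray 4 or on tray 5.
There are 3 plastic beads on tray 5.
The claim requires 18 ≥ 6 × 3 = 18, which holds.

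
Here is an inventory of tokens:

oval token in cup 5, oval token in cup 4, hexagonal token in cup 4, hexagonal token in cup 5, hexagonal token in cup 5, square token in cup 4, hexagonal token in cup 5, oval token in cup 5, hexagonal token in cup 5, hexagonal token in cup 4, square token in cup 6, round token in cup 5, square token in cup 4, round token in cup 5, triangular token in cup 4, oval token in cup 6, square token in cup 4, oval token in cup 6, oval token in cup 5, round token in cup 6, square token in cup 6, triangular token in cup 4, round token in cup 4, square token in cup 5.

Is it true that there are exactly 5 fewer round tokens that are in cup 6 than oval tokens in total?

True

There is 1 round token in cup 6.
There are 6 oval tokens.
The claim requires 6 − 1 (= 5) to equal 5, which holds.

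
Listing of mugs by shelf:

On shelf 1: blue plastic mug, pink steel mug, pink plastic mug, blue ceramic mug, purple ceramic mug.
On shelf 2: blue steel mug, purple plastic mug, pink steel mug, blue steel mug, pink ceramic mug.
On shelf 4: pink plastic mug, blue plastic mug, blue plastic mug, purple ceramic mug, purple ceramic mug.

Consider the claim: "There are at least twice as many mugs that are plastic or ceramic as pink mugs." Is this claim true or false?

There are 11 mugs that are plastic or ceramic.
There are 5 pink mugs.
The claim requires 11 ≥ 2 × 5 = 10, which holds.

True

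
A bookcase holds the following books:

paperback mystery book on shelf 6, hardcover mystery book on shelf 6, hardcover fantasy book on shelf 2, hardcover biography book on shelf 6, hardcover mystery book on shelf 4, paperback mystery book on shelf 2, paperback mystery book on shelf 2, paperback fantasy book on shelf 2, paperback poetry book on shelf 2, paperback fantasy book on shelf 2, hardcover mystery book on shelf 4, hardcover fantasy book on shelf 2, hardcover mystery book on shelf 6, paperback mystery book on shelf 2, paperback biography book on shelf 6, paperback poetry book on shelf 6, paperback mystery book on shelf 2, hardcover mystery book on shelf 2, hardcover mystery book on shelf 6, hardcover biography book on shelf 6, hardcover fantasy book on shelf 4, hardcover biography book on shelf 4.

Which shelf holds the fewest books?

shelf 4

Counts by shelf: shelf 2→10, shelf 6→8, shelf 4→4.
The minimum is 4, held uniquely by shelf 4.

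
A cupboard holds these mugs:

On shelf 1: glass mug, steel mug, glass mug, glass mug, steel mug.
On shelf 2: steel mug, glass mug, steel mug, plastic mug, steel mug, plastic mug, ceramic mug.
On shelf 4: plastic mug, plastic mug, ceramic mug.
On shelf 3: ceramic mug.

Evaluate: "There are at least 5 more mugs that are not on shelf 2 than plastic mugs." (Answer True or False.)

mugs that are not on shelf 2: 9.
plastic mugs: 4.
The claim requires 9 − 4 = 5 ≥ 5, which holds.

True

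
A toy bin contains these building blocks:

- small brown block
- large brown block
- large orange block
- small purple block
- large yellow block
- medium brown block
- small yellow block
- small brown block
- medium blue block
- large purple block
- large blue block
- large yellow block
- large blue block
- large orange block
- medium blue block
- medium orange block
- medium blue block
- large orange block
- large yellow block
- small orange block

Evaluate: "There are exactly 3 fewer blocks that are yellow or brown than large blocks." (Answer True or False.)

blocks that are yellow or brown: 8.
large blocks: 10.
The claim requires 10 − 8 (= 2) to equal 3, which does not hold.

False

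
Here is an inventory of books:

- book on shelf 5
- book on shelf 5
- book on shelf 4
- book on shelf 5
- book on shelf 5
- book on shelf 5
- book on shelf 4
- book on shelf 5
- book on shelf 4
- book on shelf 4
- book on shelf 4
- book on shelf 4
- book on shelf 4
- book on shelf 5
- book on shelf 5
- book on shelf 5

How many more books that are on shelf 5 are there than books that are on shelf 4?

books on shelf 5: 9.
books on shelf 4: 7.
9 − 7 = 2.

2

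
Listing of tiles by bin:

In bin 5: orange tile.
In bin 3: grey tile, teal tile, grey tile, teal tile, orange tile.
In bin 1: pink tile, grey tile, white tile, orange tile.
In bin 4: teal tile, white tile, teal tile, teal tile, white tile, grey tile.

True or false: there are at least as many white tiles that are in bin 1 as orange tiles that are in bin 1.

True

white tiles in bin 1: 1.
orange tiles in bin 1: 1.
The claim requires 1 ≥ 1, which holds.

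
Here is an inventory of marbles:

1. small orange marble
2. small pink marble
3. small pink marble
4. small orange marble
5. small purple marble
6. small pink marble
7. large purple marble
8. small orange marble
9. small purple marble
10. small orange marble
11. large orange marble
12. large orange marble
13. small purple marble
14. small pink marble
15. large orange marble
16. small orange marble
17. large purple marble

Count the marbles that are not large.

Total marbles: 17; with the excluded value: 5; remaining 17 − 5 = 12.

12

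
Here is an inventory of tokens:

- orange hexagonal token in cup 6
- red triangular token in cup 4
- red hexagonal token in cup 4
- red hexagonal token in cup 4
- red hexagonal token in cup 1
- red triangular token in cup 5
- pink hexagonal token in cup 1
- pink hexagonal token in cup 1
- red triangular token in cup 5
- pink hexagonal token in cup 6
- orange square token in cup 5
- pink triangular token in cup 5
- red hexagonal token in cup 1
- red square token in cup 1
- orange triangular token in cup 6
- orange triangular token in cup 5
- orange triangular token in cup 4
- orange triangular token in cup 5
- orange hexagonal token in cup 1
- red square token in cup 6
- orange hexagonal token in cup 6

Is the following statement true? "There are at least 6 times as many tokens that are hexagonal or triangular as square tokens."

|tokens that are hexagonal or triangular| = 18.
|square tokens| = 3.
The claim requires 18 ≥ 6 × 3 = 18, which holds.

True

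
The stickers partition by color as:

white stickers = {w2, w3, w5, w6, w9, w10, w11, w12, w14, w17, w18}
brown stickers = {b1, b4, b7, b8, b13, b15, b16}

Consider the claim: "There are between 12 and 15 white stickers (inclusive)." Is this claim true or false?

False

white stickers: 11.
The claim requires 12 ≤ 11 ≤ 15, which does not hold.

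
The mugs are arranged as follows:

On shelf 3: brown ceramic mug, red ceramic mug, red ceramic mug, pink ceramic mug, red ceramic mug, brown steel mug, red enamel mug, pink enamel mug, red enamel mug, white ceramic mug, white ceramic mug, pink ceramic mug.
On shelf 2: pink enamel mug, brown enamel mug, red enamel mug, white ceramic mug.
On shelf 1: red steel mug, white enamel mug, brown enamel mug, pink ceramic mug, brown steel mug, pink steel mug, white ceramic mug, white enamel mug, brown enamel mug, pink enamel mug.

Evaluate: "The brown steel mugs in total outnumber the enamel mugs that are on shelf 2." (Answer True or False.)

False

|brown steel mugs| = 2.
|enamel mugs on shelf 2| = 3.
The claim requires 2 > 3, which does not hold.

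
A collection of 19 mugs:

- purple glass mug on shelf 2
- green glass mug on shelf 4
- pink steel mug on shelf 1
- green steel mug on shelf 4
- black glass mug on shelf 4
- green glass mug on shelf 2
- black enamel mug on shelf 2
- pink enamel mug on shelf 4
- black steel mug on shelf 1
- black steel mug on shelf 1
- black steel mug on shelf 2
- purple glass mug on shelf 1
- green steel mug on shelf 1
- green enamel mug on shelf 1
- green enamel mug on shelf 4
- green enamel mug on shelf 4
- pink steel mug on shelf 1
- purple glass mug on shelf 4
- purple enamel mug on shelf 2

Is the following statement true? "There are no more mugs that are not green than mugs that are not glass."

mugs that are not green: 12.
mugs that are not glass: 13.
The claim requires 12 ≤ 13, which holds.

True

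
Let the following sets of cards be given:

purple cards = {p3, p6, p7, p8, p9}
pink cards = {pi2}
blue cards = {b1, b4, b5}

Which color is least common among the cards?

pink

Counts by color: purple 5, blue 3, pink 1.
The minimum is 1, held uniquely by pink.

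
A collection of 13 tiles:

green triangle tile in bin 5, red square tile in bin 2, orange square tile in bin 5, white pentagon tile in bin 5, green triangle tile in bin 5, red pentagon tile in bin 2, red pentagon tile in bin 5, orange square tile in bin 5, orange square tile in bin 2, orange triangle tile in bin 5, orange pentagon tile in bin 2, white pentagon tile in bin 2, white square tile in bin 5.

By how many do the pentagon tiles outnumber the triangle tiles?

2

pentagon tiles: 5.
triangle tiles: 3.
5 − 3 = 2.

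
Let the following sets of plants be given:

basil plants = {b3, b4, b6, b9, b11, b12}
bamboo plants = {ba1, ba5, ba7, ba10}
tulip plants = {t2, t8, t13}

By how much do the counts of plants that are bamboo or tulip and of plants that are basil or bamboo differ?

3

plants that are bamboo or tulip: 7. plants that are basil or bamboo: 10.
|7 − 10| = 10 − 7 = 3.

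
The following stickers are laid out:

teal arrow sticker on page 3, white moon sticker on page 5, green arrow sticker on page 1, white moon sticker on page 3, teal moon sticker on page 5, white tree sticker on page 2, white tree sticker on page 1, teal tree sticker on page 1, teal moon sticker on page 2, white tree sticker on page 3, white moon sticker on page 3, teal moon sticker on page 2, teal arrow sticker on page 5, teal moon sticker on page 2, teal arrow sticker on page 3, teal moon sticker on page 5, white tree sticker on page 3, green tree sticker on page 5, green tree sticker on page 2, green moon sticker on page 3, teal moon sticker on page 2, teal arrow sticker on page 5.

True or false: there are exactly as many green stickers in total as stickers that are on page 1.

There are 4 green stickers.
There are 3 stickers on page 1.
The claim requires 4 = 3, which does not hold.

False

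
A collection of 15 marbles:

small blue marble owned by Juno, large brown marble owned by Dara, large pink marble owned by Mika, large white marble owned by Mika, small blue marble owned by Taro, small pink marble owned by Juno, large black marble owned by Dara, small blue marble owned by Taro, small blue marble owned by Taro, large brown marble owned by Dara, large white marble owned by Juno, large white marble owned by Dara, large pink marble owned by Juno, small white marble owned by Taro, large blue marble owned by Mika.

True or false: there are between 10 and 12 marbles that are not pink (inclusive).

True

|marbles that are not pink| = 12.
The claim requires 10 ≤ 12 ≤ 12, which holds.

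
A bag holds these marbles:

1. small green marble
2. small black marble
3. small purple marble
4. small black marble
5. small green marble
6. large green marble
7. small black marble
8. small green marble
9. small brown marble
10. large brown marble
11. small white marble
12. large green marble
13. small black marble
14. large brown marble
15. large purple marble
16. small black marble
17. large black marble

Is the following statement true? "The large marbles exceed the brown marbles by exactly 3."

True

large marbles: 6.
brown marbles: 3.
The claim requires 6 − 3 (= 3) to equal 3, which holds.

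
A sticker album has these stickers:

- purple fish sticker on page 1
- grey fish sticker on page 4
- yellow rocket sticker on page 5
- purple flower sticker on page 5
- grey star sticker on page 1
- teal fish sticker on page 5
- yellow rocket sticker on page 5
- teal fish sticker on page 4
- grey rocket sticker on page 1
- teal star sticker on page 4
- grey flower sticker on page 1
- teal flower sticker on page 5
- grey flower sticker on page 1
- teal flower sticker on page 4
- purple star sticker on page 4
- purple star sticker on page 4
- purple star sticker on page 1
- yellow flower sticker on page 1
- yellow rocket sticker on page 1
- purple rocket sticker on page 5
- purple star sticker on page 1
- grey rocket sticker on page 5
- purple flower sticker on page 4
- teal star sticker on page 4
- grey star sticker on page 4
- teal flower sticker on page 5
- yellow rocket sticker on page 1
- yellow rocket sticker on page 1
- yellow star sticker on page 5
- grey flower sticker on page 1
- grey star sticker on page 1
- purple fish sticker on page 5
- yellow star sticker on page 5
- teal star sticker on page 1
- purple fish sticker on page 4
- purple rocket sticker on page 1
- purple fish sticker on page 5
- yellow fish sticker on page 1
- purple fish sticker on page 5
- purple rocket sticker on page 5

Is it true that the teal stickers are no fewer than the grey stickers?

False

teal stickers: 8.
grey stickers: 9.
The claim requires 8 ≥ 9, which does not hold.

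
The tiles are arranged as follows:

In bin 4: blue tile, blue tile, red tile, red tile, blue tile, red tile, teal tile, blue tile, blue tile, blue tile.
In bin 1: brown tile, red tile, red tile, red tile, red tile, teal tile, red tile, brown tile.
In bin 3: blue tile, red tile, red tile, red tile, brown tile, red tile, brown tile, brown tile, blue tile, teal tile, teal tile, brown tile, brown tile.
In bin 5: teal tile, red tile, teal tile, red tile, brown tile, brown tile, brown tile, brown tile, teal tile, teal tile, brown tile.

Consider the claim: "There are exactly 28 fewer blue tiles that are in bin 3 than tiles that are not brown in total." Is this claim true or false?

blue tiles in bin 3: 2.
tiles that are not brown: 30.
The claim requires 30 − 2 (= 28) to equal 28, which holds.

True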